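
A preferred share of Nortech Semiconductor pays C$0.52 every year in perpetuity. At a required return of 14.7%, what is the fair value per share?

C$3.54

Zero-growth DDM (perpetuity): P₀ = D/r = 0.52 / 0.147 = 3.5374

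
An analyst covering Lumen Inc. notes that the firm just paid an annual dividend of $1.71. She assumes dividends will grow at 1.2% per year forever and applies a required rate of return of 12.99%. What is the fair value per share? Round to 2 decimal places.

Gordon growth model: P₀ = D₁/(r − g). D₁ = 1.71 × (1 + 0.012) = 1.7305.
P₀ = 1.7305 / (0.1299 − 0.012) = 1.7305 / 0.1179 = 14.6779

$14.68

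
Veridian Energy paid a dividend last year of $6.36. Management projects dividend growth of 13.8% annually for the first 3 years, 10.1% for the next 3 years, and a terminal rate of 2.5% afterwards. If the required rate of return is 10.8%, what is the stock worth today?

Three-stage DDM. Project D₁…D_6; terminal Gordon value at t=6 with g = 0.025; discount at r = 0.108.
D_1 = 7.2377
D_2 = 8.2365
D_3 = 9.3731
D_4 = 10.3198
D_5 = 11.3621
D_6 = 12.5097
TV_6 = 12.8224/(0.108−0.025) = 154.4869
P₀ = Σ Dₜ/(1+r)ᵗ + TV_6/(1+r)^6 = 124.0376

$124.04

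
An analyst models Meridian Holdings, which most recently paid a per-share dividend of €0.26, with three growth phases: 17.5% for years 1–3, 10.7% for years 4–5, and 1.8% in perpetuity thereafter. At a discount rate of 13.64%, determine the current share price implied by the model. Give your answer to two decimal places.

Three-stage DDM. Project D₁…D_5; terminal Gordon value at t=5 with g = 0.018; discount at r = 0.1364.
D_1 = 0.3055
D_2 = 0.3590
D_3 = 0.4218
D_4 = 0.4669
D_5 = 0.5169
TV_5 = 0.5262/(0.1364−0.018) = 4.4440
P₀ = Σ Dₜ/(1+r)ᵗ + TV_5/(1+r)^5 = 3.7318

€3.73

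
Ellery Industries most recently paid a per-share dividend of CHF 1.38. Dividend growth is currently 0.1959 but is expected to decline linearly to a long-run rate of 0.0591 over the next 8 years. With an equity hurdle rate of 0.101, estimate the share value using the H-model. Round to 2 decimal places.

CHF 52.90

H-model: P₀ = D₀[(1+g_L) + H(g_S−g_L)]/(r−g_L), with H = 8/2 = 4.
P₀ = 1.38 × [(1+0.0591) + 4×(0.1959−0.0591)] / (0.101−0.0591)
   = 1.38 × 1.6063 / 0.0419 = 52.9044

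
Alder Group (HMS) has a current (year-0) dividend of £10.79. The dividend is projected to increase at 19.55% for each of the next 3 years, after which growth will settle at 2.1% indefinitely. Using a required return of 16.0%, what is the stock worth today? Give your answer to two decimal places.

£121.15

Two-stage DDM. Project D₁…D_3 at 0.1955, terminal growth 0.021, discount at r = 0.16.
D_1 = 12.8994
D_2 = 15.4213
D_3 = 18.4361
Terminal value at t=3: TV = D_4/(r−g) = 18.8233/(0.16−0.021) = 135.4195
P₀ = 12.8994/(1+0.16)^1 + 15.4213/(1+0.16)^2 + 18.4361/(1+0.16)^3 + 135.4195/(1+0.16)^3 = 121.1495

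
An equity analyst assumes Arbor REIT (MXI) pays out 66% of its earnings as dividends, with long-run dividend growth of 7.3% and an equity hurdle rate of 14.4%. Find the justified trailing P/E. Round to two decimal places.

9.97

Justified trailing P/E = b(1+g)/(r−g) = 0.66×(1+0.073)/(0.144−0.073) = 9.9744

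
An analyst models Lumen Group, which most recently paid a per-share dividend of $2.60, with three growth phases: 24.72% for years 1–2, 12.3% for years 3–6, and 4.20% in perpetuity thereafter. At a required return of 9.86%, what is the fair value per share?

$87.82

Three-stage DDM. Project D₁…D_6; terminal Gordon value at t=6 with g = 0.042; discount at r = 0.0986.
D_1 = 3.2427
D_2 = 4.0443
D_3 = 4.5418
D_4 = 5.1004
D_5 = 5.7278
D_6 = 6.4323
TV_6 = 6.7024/(0.0986−0.042) = 118.4175
P₀ = Σ Dₜ/(1+r)ᵗ + TV_6/(1+r)^6 = 87.8236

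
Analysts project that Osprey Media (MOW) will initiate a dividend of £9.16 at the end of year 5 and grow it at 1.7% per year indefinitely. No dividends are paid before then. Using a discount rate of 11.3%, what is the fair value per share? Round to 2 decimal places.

£62.18

Deferred-dividend DDM. At t=4 the remaining stream is a growing perpetuity with first payment D_5 = 9.16.
V_4 = D_5/(r−g) = 9.16/(0.113−0.017) = 95.4167
P₀ = V_4/(1+r)^4 = 95.4167/(1+0.113)^4 = 62.1790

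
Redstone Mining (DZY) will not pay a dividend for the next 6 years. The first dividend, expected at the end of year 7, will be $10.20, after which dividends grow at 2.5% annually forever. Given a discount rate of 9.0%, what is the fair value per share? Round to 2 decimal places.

$93.57

Deferred-dividend DDM. At t=6 the remaining stream is a growing perpetuity with first payment D_7 = 10.20.
V_6 = D_7/(r−g) = 10.20/(0.09−0.025) = 156.9231
P₀ = V_6/(1+r)^6 = 156.9231/(1+0.09)^6 = 93.5681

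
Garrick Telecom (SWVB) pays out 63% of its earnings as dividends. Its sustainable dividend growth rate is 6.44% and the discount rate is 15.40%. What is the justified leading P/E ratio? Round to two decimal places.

Justified leading P/E = b/(r−g) = 0.63/(0.154−0.0644) = 7.0312

7.03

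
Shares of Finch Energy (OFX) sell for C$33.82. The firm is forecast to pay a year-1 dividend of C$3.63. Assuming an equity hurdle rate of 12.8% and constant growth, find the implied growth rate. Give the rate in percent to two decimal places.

From P₀ = D₁/(r − g), the implied growth is g = r − D₁/P₀.
g = 0.128 − 3.63/33.82 = 0.128 − 0.10733 = 0.02067

2.07%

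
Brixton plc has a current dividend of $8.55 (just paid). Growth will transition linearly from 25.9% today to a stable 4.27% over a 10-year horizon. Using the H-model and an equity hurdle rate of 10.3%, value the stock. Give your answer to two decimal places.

H-model: P₀ = D₀[(1+g_L) + H(g_S−g_L)]/(r−g_L), with H = 10/2 = 5.
P₀ = 8.55 × [(1+0.0427) + 5×(0.259−0.0427)] / (0.103−0.0427)
   = 8.55 × 2.1242 / 0.0603 = 301.1925

$301.19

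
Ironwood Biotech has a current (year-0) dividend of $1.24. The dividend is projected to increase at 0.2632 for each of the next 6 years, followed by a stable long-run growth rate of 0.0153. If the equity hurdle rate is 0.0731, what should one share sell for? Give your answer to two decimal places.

$71.64

Two-stage DDM. Project D₁…D_6 at 0.2632, terminal growth 0.0153, discount at r = 0.0731.
D_1 = 1.5664
D_2 = 1.9786
D_3 = 2.4994
D_4 = 3.1573
D_5 = 3.9882
D_6 = 5.0380
Terminal value at t=6: TV = D_7/(r−g) = 5.1150/(0.0731−0.0153) = 88.4954
P₀ = 1.5664/(1+0.0731)^1 + 1.9786/(1+0.0731)^2 + 2.4994/(1+0.0731)^3 + 3.1573/(1+0.0731)^4 + 3.9882/(1+0.0731)^5 + 5.0380/(1+0.0731)^6 + 88.4954/(1+0.0731)^6 = 71.6370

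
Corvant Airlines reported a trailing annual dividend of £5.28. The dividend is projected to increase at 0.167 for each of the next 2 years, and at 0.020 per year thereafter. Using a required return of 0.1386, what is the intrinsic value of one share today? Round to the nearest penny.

Two-stage DDM. Project D₁…D_2 at 0.167, terminal growth 0.02, discount at r = 0.1386.
D_1 = 6.1618
D_2 = 7.1908
Terminal value at t=2: TV = D_3/(r−g) = 7.3346/(0.1386−0.02) = 61.8431
P₀ = 6.1618/(1+0.1386)^1 + 7.1908/(1+0.1386)^2 + 61.8431/(1+0.1386)^2 = 58.6617

£58.66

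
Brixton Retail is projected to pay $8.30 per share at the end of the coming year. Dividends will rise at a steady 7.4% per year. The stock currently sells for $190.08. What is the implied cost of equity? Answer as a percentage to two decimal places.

Rearranging the constant-growth DDM: r = D₁/P₀ + g.
r = 8.3000 / 190.08 + 0.074 = 0.04367 + 0.074 = 0.11767

11.77%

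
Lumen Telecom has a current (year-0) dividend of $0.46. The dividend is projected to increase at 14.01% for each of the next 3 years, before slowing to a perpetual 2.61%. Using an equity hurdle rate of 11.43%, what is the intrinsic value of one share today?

$7.18

Two-stage DDM. Project D₁…D_3 at 0.1401, terminal growth 0.0261, discount at r = 0.1143.
D_1 = 0.5244
D_2 = 0.5979
D_3 = 0.6817
Terminal value at t=3: TV = D_4/(r−g) = 0.6995/(0.1143−0.0261) = 7.9306
P₀ = 0.5244/(1+0.1143)^1 + 0.5979/(1+0.1143)^2 + 0.6817/(1+0.1143)^3 + 7.9306/(1+0.1143)^3 = 7.1768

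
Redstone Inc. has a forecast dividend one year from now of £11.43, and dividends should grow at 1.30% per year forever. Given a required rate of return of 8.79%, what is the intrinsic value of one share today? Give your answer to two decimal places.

£152.60

Gordon growth model: P₀ = D₁/(r − g), with D₁ = 11.43 given directly.
P₀ = 11.4300 / (0.0879 − 0.013) = 11.4300 / 0.0749 = 152.6035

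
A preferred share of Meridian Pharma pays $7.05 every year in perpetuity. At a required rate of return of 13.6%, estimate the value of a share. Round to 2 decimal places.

$51.84

Zero-growth DDM (perpetuity): P₀ = D/r = 7.05 / 0.136 = 51.8382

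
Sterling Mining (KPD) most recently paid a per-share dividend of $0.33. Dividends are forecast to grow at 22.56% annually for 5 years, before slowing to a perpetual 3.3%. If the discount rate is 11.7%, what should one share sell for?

Two-stage DDM. Project D₁…D_5 at 0.2256, terminal growth 0.033, discount at r = 0.117.
D_1 = 0.4044
D_2 = 0.4957
D_3 = 0.6075
D_4 = 0.7446
D_5 = 0.9126
Terminal value at t=5: TV = D_6/(r−g) = 0.9427/(0.117−0.033) = 11.2222
P₀ = 0.4044/(1+0.117)^1 + 0.4957/(1+0.117)^2 + 0.6075/(1+0.117)^3 + 0.7446/(1+0.117)^4 + 0.9126/(1+0.117)^5 + 11.2222/(1+0.117)^5 = 8.6521

$8.65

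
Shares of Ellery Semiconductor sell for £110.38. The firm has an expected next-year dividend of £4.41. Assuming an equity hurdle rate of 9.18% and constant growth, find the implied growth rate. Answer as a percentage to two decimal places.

5.18%

From P₀ = D₁/(r − g), the implied growth is g = r − D₁/P₀.
g = 0.0918 − 4.41/110.38 = 0.0918 − 0.03995 = 0.05185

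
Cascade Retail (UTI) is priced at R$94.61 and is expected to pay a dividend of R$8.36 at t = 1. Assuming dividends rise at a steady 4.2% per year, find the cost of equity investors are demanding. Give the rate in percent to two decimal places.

13.04%

Rearranging the constant-growth DDM: r = D₁/P₀ + g.
r = 8.3600 / 94.61 + 0.042 = 0.08836 + 0.042 = 0.13036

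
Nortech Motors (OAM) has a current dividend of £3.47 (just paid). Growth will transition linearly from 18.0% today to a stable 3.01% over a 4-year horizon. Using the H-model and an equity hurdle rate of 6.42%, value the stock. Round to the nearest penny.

£135.33

H-model: P₀ = D₀[(1+g_L) + H(g_S−g_L)]/(r−g_L), with H = 4/2 = 2.
P₀ = 3.47 × [(1+0.0301) + 2×(0.18−0.0301)] / (0.0642−0.0301)
   = 3.47 × 1.3299 / 0.0341 = 135.3300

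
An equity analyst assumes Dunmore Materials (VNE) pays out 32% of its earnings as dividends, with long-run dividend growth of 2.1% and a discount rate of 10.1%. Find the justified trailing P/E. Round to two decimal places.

Justified trailing P/E = b(1+g)/(r−g) = 0.32×(1+0.021)/(0.101−0.021) = 4.0840

4.08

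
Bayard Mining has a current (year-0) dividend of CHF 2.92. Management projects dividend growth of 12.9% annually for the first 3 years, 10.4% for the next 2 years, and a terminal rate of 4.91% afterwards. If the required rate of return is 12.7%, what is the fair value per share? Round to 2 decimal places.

CHF 52.42

Three-stage DDM. Project D₁…D_5; terminal Gordon value at t=5 with g = 0.0491; discount at r = 0.127.
D_1 = 3.2967
D_2 = 3.7220
D_3 = 4.2021
D_4 = 4.6391
D_5 = 5.1216
TV_5 = 5.3730/(0.127−0.0491) = 68.9735
P₀ = Σ Dₜ/(1+r)ᵗ + TV_5/(1+r)^5 = 52.4207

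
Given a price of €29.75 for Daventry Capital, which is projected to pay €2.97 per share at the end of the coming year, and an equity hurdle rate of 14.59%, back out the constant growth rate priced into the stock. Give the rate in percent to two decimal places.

4.61%

From P₀ = D₁/(r − g), the implied growth is g = r − D₁/P₀.
g = 0.1459 − 2.97/29.75 = 0.1459 − 0.09983 = 0.04607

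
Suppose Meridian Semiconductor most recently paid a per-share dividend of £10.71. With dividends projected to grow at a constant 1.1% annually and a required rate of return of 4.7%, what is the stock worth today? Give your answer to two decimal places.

Gordon growth model: P₀ = D₁/(r − g). D₁ = 10.71 × (1 + 0.011) = 10.8278.
P₀ = 10.8278 / (0.047 − 0.011) = 10.8278 / 0.036 = 300.7725

£300.77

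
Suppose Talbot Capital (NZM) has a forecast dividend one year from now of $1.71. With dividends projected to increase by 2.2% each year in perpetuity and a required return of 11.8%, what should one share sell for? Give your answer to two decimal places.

$17.81

Gordon growth model: P₀ = D₁/(r − g), with D₁ = 1.71 given directly.
P₀ = 1.7100 / (0.118 − 0.022) = 1.7100 / 0.096 = 17.8125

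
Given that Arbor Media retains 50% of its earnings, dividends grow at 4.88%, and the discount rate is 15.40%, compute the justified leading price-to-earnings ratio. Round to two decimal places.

4.75

Payout ratio b = 1 − 0.50 = 0.50.
Justified leading P/E = b/(r−g) = 0.50/(0.154−0.0488) = 4.7529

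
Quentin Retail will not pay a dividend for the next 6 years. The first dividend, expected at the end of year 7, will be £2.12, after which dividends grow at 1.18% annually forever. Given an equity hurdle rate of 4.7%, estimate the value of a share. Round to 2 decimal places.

Deferred-dividend DDM. At t=6 the remaining stream is a growing perpetuity with first payment D_7 = 2.12.
V_6 = D_7/(r−g) = 2.12/(0.047−0.0118) = 60.2273
P₀ = V_6/(1+r)^6 = 60.2273/(1+0.047)^6 = 45.7207

£45.72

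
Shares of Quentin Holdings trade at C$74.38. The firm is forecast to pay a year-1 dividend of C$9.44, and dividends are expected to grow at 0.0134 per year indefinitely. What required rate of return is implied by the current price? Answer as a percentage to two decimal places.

14.03%

Rearranging the constant-growth DDM: r = D₁/P₀ + g.
r = 9.4400 / 74.38 + 0.0134 = 0.12692 + 0.0134 = 0.14032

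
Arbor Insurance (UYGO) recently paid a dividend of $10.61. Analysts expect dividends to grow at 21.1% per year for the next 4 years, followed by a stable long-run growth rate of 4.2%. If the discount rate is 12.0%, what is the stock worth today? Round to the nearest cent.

Two-stage DDM. Project D₁…D_4 at 0.211, terminal growth 0.042, discount at r = 0.12.
D_1 = 12.8487
D_2 = 15.5598
D_3 = 18.8429
D_4 = 22.8188
Terminal value at t=4: TV = D_5/(r−g) = 23.7771/(0.12−0.042) = 304.8352
P₀ = 12.8487/(1+0.12)^1 + 15.5598/(1+0.12)^2 + 18.8429/(1+0.12)^3 + 22.8188/(1+0.12)^4 + 304.8352/(1+0.12)^4 = 245.5182

$245.52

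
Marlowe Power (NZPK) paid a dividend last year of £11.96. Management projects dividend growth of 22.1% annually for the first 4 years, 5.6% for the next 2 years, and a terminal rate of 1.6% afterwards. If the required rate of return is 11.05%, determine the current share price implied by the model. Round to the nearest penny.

£263.34

Three-stage DDM. Project D₁…D_6; terminal Gordon value at t=6 with g = 0.016; discount at r = 0.1105.
D_1 = 14.6032
D_2 = 17.8305
D_3 = 21.7710
D_4 = 26.5824
D_5 = 28.0710
D_6 = 29.6430
TV_6 = 30.1173/(0.1105−0.016) = 318.7011
P₀ = Σ Dₜ/(1+r)ᵗ + TV_6/(1+r)^6 = 263.3427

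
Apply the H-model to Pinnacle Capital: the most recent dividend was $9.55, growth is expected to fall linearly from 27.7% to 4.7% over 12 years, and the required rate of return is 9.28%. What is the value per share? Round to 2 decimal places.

$506.07

H-model: P₀ = D₀[(1+g_L) + H(g_S−g_L)]/(r−g_L), with H = 12/2 = 6.
P₀ = 9.55 × [(1+0.047) + 6×(0.277−0.047)] / (0.0928−0.047)
   = 9.55 × 2.4270 / 0.0458 = 506.0666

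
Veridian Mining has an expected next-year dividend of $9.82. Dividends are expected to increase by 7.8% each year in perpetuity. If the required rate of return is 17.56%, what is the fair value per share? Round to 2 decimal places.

$100.61

Gordon growth model: P₀ = D₁/(r − g), with D₁ = 9.82 given directly.
P₀ = 9.8200 / (0.1756 − 0.078) = 9.8200 / 0.0976 = 100.6148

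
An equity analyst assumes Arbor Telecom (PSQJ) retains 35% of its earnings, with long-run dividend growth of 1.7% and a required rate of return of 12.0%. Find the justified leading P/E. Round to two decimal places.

6.31

Payout ratio b = 1 − 0.35 = 0.65.
Justified leading P/E = b/(r−g) = 0.65/(0.12−0.017) = 6.3107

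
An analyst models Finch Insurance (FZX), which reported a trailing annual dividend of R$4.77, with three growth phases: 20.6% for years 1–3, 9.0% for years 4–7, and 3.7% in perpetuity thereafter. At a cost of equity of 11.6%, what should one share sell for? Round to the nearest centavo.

R$111.36

Three-stage DDM. Project D₁…D_7; terminal Gordon value at t=7 with g = 0.037; discount at r = 0.116.
D_1 = 5.7526
D_2 = 6.9377
D_3 = 8.3668
D_4 = 9.1198
D_5 = 9.9406
D_6 = 10.8353
D_7 = 11.8104
TV_7 = 12.2474/(0.116−0.037) = 155.0308
P₀ = Σ Dₜ/(1+r)ᵗ + TV_7/(1+r)^7 = 111.3595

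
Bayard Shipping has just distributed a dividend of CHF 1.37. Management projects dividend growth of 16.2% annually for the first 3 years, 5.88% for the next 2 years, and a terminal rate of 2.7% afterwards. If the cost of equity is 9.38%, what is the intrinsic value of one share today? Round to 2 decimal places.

Three-stage DDM. Project D₁…D_5; terminal Gordon value at t=5 with g = 0.027; discount at r = 0.0938.
D_1 = 1.5919
D_2 = 1.8498
D_3 = 2.1495
D_4 = 2.2759
D_5 = 2.4097
TV_5 = 2.4748/(0.0938−0.027) = 37.0477
P₀ = Σ Dₜ/(1+r)ᵗ + TV_5/(1+r)^5 = 31.4364

CHF 31.44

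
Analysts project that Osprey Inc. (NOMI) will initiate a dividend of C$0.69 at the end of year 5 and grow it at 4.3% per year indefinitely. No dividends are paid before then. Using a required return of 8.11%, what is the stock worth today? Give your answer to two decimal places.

Deferred-dividend DDM. At t=4 the remaining stream is a growing perpetuity with first payment D_5 = 0.69.
V_4 = D_5/(r−g) = 0.69/(0.0811−0.043) = 18.1102
P₀ = V_4/(1+r)^4 = 18.1102/(1+0.0811)^4 = 13.2575

C$13.26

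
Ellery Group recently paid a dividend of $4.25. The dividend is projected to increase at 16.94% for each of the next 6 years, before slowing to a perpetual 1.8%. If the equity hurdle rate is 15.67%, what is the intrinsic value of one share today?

$59.80

Two-stage DDM. Project D₁…D_6 at 0.1694, terminal growth 0.018, discount at r = 0.1567.
D_1 = 4.9699
D_2 = 5.8119
D_3 = 6.7964
D_4 = 7.9477
D_5 = 9.2940
D_6 = 10.8684
Terminal value at t=6: TV = D_7/(r−g) = 11.0641/(0.1567−0.018) = 79.7699
P₀ = 4.9699/(1+0.1567)^1 + 5.8119/(1+0.1567)^2 + 6.7964/(1+0.1567)^3 + 7.9477/(1+0.1567)^4 + 9.2940/(1+0.1567)^5 + 10.8684/(1+0.1567)^6 + 79.7699/(1+0.1567)^6 = 59.8034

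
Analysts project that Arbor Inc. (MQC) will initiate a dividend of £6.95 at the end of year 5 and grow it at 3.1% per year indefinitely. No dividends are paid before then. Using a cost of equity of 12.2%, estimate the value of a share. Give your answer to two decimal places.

Deferred-dividend DDM. At t=4 the remaining stream is a growing perpetuity with first payment D_5 = 6.95.
V_4 = D_5/(r−g) = 6.95/(0.122−0.031) = 76.3736
P₀ = V_4/(1+r)^4 = 76.3736/(1+0.122)^4 = 48.1917

£48.19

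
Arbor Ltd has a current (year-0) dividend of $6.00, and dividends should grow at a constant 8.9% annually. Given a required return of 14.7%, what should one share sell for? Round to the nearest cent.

$112.66

Gordon growth model: P₀ = D₁/(r − g). D₁ = 6.00 × (1 + 0.089) = 6.5340.
P₀ = 6.5340 / (0.147 − 0.089) = 6.5340 / 0.058 = 112.6552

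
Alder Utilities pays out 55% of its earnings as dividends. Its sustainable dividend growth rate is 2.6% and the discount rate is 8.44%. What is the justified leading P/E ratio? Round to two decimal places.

9.42

Justified leading P/E = b/(r−g) = 0.55/(0.0844−0.026) = 9.4178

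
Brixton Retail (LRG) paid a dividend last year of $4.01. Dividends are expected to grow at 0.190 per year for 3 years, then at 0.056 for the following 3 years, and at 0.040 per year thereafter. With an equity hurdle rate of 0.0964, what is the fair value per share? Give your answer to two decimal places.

Three-stage DDM. Project D₁…D_6; terminal Gordon value at t=6 with g = 0.04; discount at r = 0.0964.
D_1 = 4.7719
D_2 = 5.6786
D_3 = 6.7575
D_4 = 7.1359
D_5 = 7.5355
D_6 = 7.9575
TV_6 = 8.2758/(0.0964−0.04) = 146.7342
P₀ = Σ Dₜ/(1+r)ᵗ + TV_6/(1+r)^6 = 112.9518

$112.95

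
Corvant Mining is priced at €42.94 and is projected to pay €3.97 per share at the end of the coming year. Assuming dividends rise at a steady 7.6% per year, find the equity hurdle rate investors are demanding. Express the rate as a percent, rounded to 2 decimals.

Rearranging the constant-growth DDM: r = D₁/P₀ + g.
r = 3.9700 / 42.94 + 0.076 = 0.09245 + 0.076 = 0.16845

16.85%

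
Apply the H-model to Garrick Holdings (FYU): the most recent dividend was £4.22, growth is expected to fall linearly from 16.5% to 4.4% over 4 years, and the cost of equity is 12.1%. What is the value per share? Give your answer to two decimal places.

H-model: P₀ = D₀[(1+g_L) + H(g_S−g_L)]/(r−g_L), with H = 4/2 = 2.
P₀ = 4.22 × [(1+0.044) + 2×(0.165−0.044)] / (0.121−0.044)
   = 4.22 × 1.2860 / 0.077 = 70.4795

£70.48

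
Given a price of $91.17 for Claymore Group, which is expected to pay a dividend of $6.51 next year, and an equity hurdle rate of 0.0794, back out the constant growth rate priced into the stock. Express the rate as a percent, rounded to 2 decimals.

0.80%

From P₀ = D₁/(r − g), the implied growth is g = r − D₁/P₀.
g = 0.0794 − 6.51/91.17 = 0.0794 − 0.07141 = 0.00799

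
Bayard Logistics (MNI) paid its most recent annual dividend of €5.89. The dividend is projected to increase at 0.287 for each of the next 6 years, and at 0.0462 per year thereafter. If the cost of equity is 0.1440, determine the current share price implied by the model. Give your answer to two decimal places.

€182.19

Two-stage DDM. Project D₁…D_6 at 0.287, terminal growth 0.0462, discount at r = 0.144.
D_1 = 7.5804
D_2 = 9.7560
D_3 = 12.5560
D_4 = 16.1596
D_5 = 20.7974
D_6 = 26.7662
Terminal value at t=6: TV = D_7/(r−g) = 28.0028/(0.144−0.0462) = 286.3271
P₀ = 7.5804/(1+0.144)^1 + 9.7560/(1+0.144)^2 + 12.5560/(1+0.144)^3 + 16.1596/(1+0.144)^4 + 20.7974/(1+0.144)^5 + 26.7662/(1+0.144)^6 + 286.3271/(1+0.144)^6 = 182.1904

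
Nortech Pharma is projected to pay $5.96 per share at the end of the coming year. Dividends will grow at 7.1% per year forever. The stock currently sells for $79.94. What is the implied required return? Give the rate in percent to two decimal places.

14.56%

Rearranging the constant-growth DDM: r = D₁/P₀ + g.
r = 5.9600 / 79.94 + 0.071 = 0.07456 + 0.071 = 0.14556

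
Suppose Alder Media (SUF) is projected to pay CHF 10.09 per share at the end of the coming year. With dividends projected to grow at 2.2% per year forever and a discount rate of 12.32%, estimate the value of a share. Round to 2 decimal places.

Gordon growth model: P₀ = D₁/(r − g), with D₁ = 10.09 given directly.
P₀ = 10.0900 / (0.1232 − 0.022) = 10.0900 / 0.1012 = 99.7036

CHF 99.70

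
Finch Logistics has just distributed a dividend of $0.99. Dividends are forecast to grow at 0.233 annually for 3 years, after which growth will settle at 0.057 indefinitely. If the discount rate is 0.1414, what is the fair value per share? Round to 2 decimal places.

Two-stage DDM. Project D₁…D_3 at 0.233, terminal growth 0.057, discount at r = 0.1414.
D_1 = 1.2207
D_2 = 1.5051
D_3 = 1.8558
Terminal value at t=3: TV = D_4/(r−g) = 1.9616/(0.1414−0.057) = 23.2411
P₀ = 1.2207/(1+0.1414)^1 + 1.5051/(1+0.1414)^2 + 1.8558/(1+0.1414)^3 + 23.2411/(1+0.1414)^3 = 19.1022

$19.10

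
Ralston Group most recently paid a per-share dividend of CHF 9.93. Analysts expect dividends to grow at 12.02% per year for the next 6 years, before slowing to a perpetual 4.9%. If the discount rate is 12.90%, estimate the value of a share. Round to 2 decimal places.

Two-stage DDM. Project D₁…D_6 at 0.1202, terminal growth 0.049, discount at r = 0.129.
D_1 = 11.1236
D_2 = 12.4606
D_3 = 13.9584
D_4 = 15.6362
D_5 = 17.5157
D_6 = 19.6211
Terminal value at t=6: TV = D_7/(r−g) = 20.5825/(0.129−0.049) = 257.2813
P₀ = 11.1236/(1+0.129)^1 + 12.4606/(1+0.129)^2 + 13.9584/(1+0.129)^3 + 15.6362/(1+0.129)^4 + 17.5157/(1+0.129)^5 + 19.6211/(1+0.129)^6 + 257.2813/(1+0.129)^6 = 182.2107

CHF 182.21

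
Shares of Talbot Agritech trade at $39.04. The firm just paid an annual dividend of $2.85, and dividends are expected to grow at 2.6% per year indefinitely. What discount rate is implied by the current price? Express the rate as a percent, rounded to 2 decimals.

Rearranging the constant-growth DDM: r = D₁/P₀ + g.
D₁ = 2.85 × (1 + 0.026) = 2.9241.
r = 2.9241 / 39.04 + 0.026 = 0.07490 + 0.026 = 0.10090

10.09%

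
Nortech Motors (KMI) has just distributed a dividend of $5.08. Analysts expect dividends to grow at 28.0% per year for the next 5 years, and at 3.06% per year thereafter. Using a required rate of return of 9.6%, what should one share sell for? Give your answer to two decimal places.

Two-stage DDM. Project D₁…D_5 at 0.28, terminal growth 0.0306, discount at r = 0.096.
D_1 = 6.5024
D_2 = 8.3231
D_3 = 10.6535
D_4 = 13.6365
D_5 = 17.4547
Terminal value at t=5: TV = D_6/(r−g) = 17.9889/(0.096−0.0306) = 275.0591
P₀ = 6.5024/(1+0.096)^1 + 8.3231/(1+0.096)^2 + 10.6535/(1+0.096)^3 + 13.6365/(1+0.096)^4 + 17.4547/(1+0.096)^5 + 275.0591/(1+0.096)^5 = 215.3712

$215.37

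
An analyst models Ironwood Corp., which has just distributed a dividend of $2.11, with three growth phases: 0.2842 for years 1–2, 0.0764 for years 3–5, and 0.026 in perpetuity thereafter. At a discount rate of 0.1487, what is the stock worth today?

$30.10

Three-stage DDM. Project D₁…D_5; terminal Gordon value at t=5 with g = 0.026; discount at r = 0.1487.
D_1 = 2.7097
D_2 = 3.4797
D_3 = 3.7456
D_4 = 4.0318
D_5 = 4.3398
TV_5 = 4.4526/(0.1487−0.026) = 36.2887
P₀ = Σ Dₜ/(1+r)ᵗ + TV_5/(1+r)^5 = 30.0969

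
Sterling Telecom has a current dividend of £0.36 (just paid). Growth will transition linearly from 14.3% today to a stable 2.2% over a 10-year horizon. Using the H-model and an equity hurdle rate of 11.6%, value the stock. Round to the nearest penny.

H-model: P₀ = D₀[(1+g_L) + H(g_S−g_L)]/(r−g_L), with H = 10/2 = 5.
P₀ = 0.36 × [(1+0.022) + 5×(0.143−0.022)] / (0.116−0.022)
   = 0.36 × 1.6270 / 0.094 = 6.2311

£6.23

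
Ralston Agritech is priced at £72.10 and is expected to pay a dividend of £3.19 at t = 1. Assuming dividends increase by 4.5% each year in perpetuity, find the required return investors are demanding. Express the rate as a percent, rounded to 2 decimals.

8.92%

Rearranging the constant-growth DDM: r = D₁/P₀ + g.
r = 3.1900 / 72.10 + 0.045 = 0.04424 + 0.045 = 0.08924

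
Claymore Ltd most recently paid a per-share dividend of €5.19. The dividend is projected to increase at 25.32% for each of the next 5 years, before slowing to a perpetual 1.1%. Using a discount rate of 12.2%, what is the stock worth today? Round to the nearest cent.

Two-stage DDM. Project D₁…D_5 at 0.2532, terminal growth 0.011, discount at r = 0.122.
D_1 = 6.5041
D_2 = 8.1509
D_3 = 10.2148
D_4 = 12.8011
D_5 = 16.0424
Terminal value at t=5: TV = D_6/(r−g) = 16.2189/(0.122−0.011) = 146.1159
P₀ = 6.5041/(1+0.122)^1 + 8.1509/(1+0.122)^2 + 10.2148/(1+0.122)^3 + 12.8011/(1+0.122)^4 + 16.0424/(1+0.122)^5 + 146.1159/(1+0.122)^5 = 118.7768

€118.78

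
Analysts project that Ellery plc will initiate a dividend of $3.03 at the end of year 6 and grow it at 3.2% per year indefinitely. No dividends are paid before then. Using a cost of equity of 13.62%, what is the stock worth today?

Deferred-dividend DDM. At t=5 the remaining stream is a growing perpetuity with first payment D_6 = 3.03.
V_5 = D_6/(r−g) = 3.03/(0.1362−0.032) = 29.0787
P₀ = V_5/(1+r)^5 = 29.0787/(1+0.1362)^5 = 15.3568

$15.36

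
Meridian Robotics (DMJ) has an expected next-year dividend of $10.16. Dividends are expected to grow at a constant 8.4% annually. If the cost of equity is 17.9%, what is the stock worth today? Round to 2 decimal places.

$106.95

Gordon growth model: P₀ = D₁/(r − g), with D₁ = 10.16 given directly.
P₀ = 10.1600 / (0.179 − 0.084) = 10.1600 / 0.095 = 106.9474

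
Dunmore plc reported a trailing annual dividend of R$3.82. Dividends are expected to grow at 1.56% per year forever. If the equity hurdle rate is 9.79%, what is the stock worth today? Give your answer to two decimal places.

R$47.14

Gordon growth model: P₀ = D₁/(r − g). D₁ = 3.82 × (1 + 0.0156) = 3.8796.
P₀ = 3.8796 / (0.0979 − 0.0156) = 3.8796 / 0.0823 = 47.1396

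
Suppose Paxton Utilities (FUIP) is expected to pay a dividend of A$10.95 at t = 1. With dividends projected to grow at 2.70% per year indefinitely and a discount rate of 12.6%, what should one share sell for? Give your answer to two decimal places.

Gordon growth model: P₀ = D₁/(r − g), with D₁ = 10.95 given directly.
P₀ = 10.9500 / (0.126 − 0.027) = 10.9500 / 0.099 = 110.6061

A$110.61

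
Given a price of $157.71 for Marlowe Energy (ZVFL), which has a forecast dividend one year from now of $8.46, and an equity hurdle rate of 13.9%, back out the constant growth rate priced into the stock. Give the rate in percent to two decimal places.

From P₀ = D₁/(r − g), the implied growth is g = r − D₁/P₀.
g = 0.139 − 8.46/157.71 = 0.139 − 0.05364 = 0.08536

8.54%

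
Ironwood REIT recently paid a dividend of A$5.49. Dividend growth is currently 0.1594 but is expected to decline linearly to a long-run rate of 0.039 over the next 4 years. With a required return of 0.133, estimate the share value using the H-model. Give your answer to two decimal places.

H-model: P₀ = D₀[(1+g_L) + H(g_S−g_L)]/(r−g_L), with H = 4/2 = 2.
P₀ = 5.49 × [(1+0.039) + 2×(0.1594−0.039)] / (0.133−0.039)
   = 5.49 × 1.2798 / 0.094 = 74.7458

A$74.75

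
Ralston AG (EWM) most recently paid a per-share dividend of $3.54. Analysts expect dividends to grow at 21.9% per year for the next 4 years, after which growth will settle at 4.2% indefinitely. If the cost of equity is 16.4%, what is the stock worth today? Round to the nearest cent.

$52.28

Two-stage DDM. Project D₁…D_4 at 0.219, terminal growth 0.042, discount at r = 0.164.
D_1 = 4.3153
D_2 = 5.2603
D_3 = 6.4123
D_4 = 7.8166
Terminal value at t=4: TV = D_5/(r−g) = 8.1449/(0.164−0.042) = 66.7615
P₀ = 4.3153/(1+0.164)^1 + 5.2603/(1+0.164)^2 + 6.4123/(1+0.164)^3 + 7.8166/(1+0.164)^4 + 66.7615/(1+0.164)^4 = 52.2812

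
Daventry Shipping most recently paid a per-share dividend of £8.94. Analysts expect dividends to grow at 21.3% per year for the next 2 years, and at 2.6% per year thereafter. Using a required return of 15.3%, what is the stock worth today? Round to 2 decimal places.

Two-stage DDM. Project D₁…D_2 at 0.213, terminal growth 0.026, discount at r = 0.153.
D_1 = 10.8442
D_2 = 13.1540
Terminal value at t=2: TV = D_3/(r−g) = 13.4960/(0.153−0.026) = 106.2681
P₀ = 10.8442/(1+0.153)^1 + 13.1540/(1+0.153)^2 + 106.2681/(1+0.153)^2 = 99.2362

£99.24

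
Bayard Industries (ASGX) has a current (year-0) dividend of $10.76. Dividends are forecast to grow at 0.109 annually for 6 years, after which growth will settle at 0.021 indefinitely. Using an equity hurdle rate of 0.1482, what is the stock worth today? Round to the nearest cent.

$127.39

Two-stage DDM. Project D₁…D_6 at 0.109, terminal growth 0.021, discount at r = 0.1482.
D_1 = 11.9328
D_2 = 13.2335
D_3 = 14.6760
D_4 = 16.2757
D_5 = 18.0497
D_6 = 20.0171
Terminal value at t=6: TV = D_7/(r−g) = 20.4375/(0.1482−0.021) = 160.6720
P₀ = 11.9328/(1+0.1482)^1 + 13.2335/(1+0.1482)^2 + 14.6760/(1+0.1482)^3 + 16.2757/(1+0.1482)^4 + 18.0497/(1+0.1482)^5 + 20.0171/(1+0.1482)^6 + 160.6720/(1+0.1482)^6 = 127.3888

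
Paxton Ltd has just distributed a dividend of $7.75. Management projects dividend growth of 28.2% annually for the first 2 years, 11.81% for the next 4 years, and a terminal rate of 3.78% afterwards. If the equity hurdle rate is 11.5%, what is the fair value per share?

Three-stage DDM. Project D₁…D_6; terminal Gordon value at t=6 with g = 0.0378; discount at r = 0.115.
D_1 = 9.9355
D_2 = 12.7373
D_3 = 14.2416
D_4 = 15.9235
D_5 = 17.8041
D_6 = 19.9067
TV_6 = 20.6592/(0.115−0.0378) = 267.6065
P₀ = Σ Dₜ/(1+r)ᵗ + TV_6/(1+r)^6 = 199.6901

$199.69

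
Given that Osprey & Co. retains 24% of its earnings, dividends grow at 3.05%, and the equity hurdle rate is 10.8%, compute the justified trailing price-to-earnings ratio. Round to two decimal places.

10.11

Payout ratio b = 1 − 0.24 = 0.76.
Justified trailing P/E = b(1+g)/(r−g) = 0.76×(1+0.0305)/(0.108−0.0305) = 10.1055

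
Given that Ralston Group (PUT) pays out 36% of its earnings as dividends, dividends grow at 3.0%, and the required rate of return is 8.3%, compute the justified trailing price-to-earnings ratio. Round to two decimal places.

Justified trailing P/E = b(1+g)/(r−g) = 0.36×(1+0.03)/(0.083−0.03) = 6.9962

7.00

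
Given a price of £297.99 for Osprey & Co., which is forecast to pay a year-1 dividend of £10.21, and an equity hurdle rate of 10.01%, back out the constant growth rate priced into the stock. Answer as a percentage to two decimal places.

From P₀ = D₁/(r − g), the implied growth is g = r − D₁/P₀.
g = 0.1001 − 10.21/297.99 = 0.1001 − 0.03426 = 0.06584

6.58%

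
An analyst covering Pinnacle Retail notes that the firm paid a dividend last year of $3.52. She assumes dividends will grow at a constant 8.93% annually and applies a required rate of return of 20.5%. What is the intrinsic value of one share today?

Gordon growth model: P₀ = D₁/(r − g). D₁ = 3.52 × (1 + 0.0893) = 3.8343.
P₀ = 3.8343 / (0.205 − 0.0893) = 3.8343 / 0.1157 = 33.1403

$33.14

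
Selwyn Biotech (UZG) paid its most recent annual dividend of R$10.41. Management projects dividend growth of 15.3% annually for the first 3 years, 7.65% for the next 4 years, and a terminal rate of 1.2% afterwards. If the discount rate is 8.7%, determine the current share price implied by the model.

Three-stage DDM. Project D₁…D_7; terminal Gordon value at t=7 with g = 0.012; discount at r = 0.087.
D_1 = 12.0027
D_2 = 13.8391
D_3 = 15.9565
D_4 = 17.1772
D_5 = 18.4913
D_6 = 19.9059
D_7 = 21.4286
TV_7 = 21.6858/(0.087−0.012) = 289.1439
P₀ = Σ Dₜ/(1+r)ᵗ + TV_7/(1+r)^7 = 244.9372

R$244.94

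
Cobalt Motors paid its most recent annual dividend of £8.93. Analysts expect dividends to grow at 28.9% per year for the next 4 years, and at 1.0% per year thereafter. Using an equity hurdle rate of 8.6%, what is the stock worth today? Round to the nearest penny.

£291.37

Two-stage DDM. Project D₁…D_4 at 0.289, terminal growth 0.01, discount at r = 0.086.
D_1 = 11.5108
D_2 = 14.8374
D_3 = 19.1254
D_4 = 24.6526
Terminal value at t=4: TV = D_5/(r−g) = 24.8991/(0.086−0.01) = 327.6204
P₀ = 11.5108/(1+0.086)^1 + 14.8374/(1+0.086)^2 + 19.1254/(1+0.086)^3 + 24.6526/(1+0.086)^4 + 327.6204/(1+0.086)^4 = 291.3680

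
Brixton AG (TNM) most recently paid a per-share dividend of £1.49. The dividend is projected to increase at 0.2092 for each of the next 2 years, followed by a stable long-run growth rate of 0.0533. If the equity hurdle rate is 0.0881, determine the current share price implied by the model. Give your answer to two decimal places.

£59.19

Two-stage DDM. Project D₁…D_2 at 0.2092, terminal growth 0.0533, discount at r = 0.0881.
D_1 = 1.8017
D_2 = 2.1786
Terminal value at t=2: TV = D_3/(r−g) = 2.2947/(0.0881−0.0533) = 65.9410
P₀ = 1.8017/(1+0.0881)^1 + 2.1786/(1+0.0881)^2 + 65.9410/(1+0.0881)^2 = 59.1911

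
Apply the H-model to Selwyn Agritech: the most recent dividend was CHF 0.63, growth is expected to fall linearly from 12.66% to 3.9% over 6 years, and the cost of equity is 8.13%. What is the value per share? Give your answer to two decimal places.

H-model: P₀ = D₀[(1+g_L) + H(g_S−g_L)]/(r−g_L), with H = 6/2 = 3.
P₀ = 0.63 × [(1+0.039) + 3×(0.1266−0.039)] / (0.0813−0.039)
   = 0.63 × 1.3018 / 0.0423 = 19.3885

CHF 19.39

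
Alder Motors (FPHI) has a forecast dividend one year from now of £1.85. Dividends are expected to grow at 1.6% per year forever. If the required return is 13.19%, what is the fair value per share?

£15.96

Gordon growth model: P₀ = D₁/(r − g), with D₁ = 1.85 given directly.
P₀ = 1.8500 / (0.1319 − 0.016) = 1.8500 / 0.1159 = 15.9620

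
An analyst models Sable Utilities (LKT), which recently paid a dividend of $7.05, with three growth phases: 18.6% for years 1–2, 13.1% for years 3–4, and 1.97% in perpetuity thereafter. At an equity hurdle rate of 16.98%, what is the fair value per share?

Three-stage DDM. Project D₁…D_4; terminal Gordon value at t=4 with g = 0.0197; discount at r = 0.1698.
D_1 = 8.3613
D_2 = 9.9165
D_3 = 11.2156
D_4 = 12.6848
TV_4 = 12.9347/(0.1698−0.0197) = 86.1738
P₀ = Σ Dₜ/(1+r)ᵗ + TV_4/(1+r)^4 = 74.1925

$74.19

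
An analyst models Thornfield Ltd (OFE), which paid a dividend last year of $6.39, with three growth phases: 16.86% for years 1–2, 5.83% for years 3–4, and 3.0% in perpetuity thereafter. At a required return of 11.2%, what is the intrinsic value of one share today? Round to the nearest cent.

Three-stage DDM. Project D₁…D_4; terminal Gordon value at t=4 with g = 0.03; discount at r = 0.112.
D_1 = 7.4674
D_2 = 8.7263
D_3 = 9.2351
D_4 = 9.7735
TV_4 = 10.0667/(0.112−0.03) = 122.7647
P₀ = Σ Dₜ/(1+r)ᵗ + TV_4/(1+r)^4 = 107.1692

$107.17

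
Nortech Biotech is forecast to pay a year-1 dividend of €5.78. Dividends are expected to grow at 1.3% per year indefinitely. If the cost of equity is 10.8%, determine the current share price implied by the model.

€60.84

Gordon growth model: P₀ = D₁/(r − g), with D₁ = 5.78 given directly.
P₀ = 5.7800 / (0.108 − 0.013) = 5.7800 / 0.095 = 60.8421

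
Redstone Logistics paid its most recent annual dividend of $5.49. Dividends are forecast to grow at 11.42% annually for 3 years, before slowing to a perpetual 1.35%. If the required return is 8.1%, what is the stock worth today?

Two-stage DDM. Project D₁…D_3 at 0.1142, terminal growth 0.0135, discount at r = 0.081.
D_1 = 6.1170
D_2 = 6.8155
D_3 = 7.5938
Terminal value at t=3: TV = D_4/(r−g) = 7.6964/(0.081−0.0135) = 114.0202
P₀ = 6.1170/(1+0.081)^1 + 6.8155/(1+0.081)^2 + 7.5938/(1+0.081)^3 + 114.0202/(1+0.081)^3 = 107.7645

$107.76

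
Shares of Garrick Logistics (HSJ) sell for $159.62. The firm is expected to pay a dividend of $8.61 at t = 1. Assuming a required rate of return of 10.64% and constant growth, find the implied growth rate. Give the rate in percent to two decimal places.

5.25%

From P₀ = D₁/(r − g), the implied growth is g = r − D₁/P₀.
g = 0.1064 − 8.61/159.62 = 0.1064 − 0.05394 = 0.05246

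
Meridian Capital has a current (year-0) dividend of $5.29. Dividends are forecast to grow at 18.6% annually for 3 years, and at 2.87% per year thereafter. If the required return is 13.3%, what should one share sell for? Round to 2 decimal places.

$77.25

Two-stage DDM. Project D₁…D_3 at 0.186, terminal growth 0.0287, discount at r = 0.133.
D_1 = 6.2739
D_2 = 7.4409
D_3 = 8.8249
Terminal value at t=3: TV = D_4/(r−g) = 9.0782/(0.133−0.0287) = 87.0391
P₀ = 6.2739/(1+0.133)^1 + 7.4409/(1+0.133)^2 + 8.8249/(1+0.133)^3 + 87.0391/(1+0.133)^3 = 77.2461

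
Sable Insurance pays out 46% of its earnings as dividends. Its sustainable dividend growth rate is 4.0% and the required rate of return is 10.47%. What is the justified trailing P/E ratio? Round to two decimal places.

7.39

Justified trailing P/E = b(1+g)/(r−g) = 0.46×(1+0.04)/(0.1047−0.04) = 7.3941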